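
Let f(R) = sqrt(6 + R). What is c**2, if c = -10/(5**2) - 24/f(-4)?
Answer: 7204/25 + 48*sqrt(2)/5 ≈ 301.74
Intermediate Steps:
c = -2/5 - 12*sqrt(2) (c = -10/(5**2) - 24/sqrt(6 - 4) = -10/25 - 24*sqrt(2)/2 = -10*1/25 - 12*sqrt(2) = -2/5 - 12*sqrt(2) ≈ -17.371)
c**2 = (-2/5 - 12*sqrt(2))**2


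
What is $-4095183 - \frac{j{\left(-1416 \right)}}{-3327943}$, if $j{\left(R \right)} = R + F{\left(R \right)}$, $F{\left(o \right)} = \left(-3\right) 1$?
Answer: $- \frac{13628535599988}{3327943} \approx -4.0952 \cdot 10^{6}$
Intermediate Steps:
$F{\left(o \right)} = -3$
$j{\left(R \right)} = -3 + R$ ($j{\left(R \right)} = R - 3 = -3 + R$)
$-4095183 - \frac{j{\left(-1416 \right)}}{-3327943} = -4095183 - \frac{-3 - 1416}{-3327943} = -4095183 - \left(-1419\right) \left(- \frac{1}{3327943}\right) = -4095183 - \frac{1419}{3327943} = - \frac{13628535599988}{3327943}$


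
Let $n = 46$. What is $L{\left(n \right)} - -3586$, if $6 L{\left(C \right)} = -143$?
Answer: $\frac{21373}{6} \approx 3562.2$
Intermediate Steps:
$L{\left(C \right)} = - \frac{143}{6}$ ($L{\left(C \right)} = \frac{1}{6} \left(-143\right) = - \frac{143}{6}$)
$L{\left(n \right)} - -3586 = - \frac{143}{6} - -3586 = - \frac{143}{6} + 3586 = \frac{21373}{6}$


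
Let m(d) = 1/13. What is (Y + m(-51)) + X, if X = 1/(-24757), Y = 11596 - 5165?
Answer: 2069784215/321841 ≈ 6431.1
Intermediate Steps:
m(d) = 1/13
Y = 6431
X = -1/24757 ≈ -4.0393e-5
(Y + m(-51)) + X = (6431 + 1/13) - 1/24757 = 83604/13 - 1/24757 = 2069784215/321841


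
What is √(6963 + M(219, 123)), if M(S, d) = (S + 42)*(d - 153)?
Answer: 17*I*√3 ≈ 29.445*I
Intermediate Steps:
M(S, d) = (-153 + d)*(42 + S) (M(S, d) = (42 + S)*(-153 + d) = (-153 + d)*(42 + S))
√(6963 + M(219, 123)) = √(6963 + (-6426 - 153*219 + 42*123 + 219*123)) = √(6963 + (-6426 - 33507 + 5166 + 26937)) = √(6963 - 7830) = √(-867) = 17*I*√3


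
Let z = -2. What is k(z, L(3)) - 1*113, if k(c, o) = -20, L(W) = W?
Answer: -133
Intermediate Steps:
k(z, L(3)) - 1*113 = -20 - 1*113 = -20 - 113 = -133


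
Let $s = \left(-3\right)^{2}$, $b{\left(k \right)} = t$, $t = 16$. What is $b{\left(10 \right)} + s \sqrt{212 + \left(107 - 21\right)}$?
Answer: $16 + 9 \sqrt{298} \approx 171.36$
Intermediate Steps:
$b{\left(k \right)} = 16$
$s = 9$
$b{\left(10 \right)} + s \sqrt{212 + \left(107 - 21\right)} = 16 + 9 \sqrt{212 + \left(107 - 21\right)} = 16 + 9 \sqrt{212 + 86} = 16 + 9 \sqrt{298}$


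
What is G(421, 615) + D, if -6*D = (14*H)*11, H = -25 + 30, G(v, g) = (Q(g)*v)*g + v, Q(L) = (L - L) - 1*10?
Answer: -7766572/3 ≈ -2.5889e+6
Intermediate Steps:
Q(L) = -10 (Q(L) = 0 - 10 = -10)
G(v, g) = v - 10*g*v (G(v, g) = (-10*v)*g + v = -10*g*v + v = v - 10*g*v)
H = 5
D = -385/3 (D = -14*5*11/6 = -35*11/3 = -1/6*770 = -385/3 ≈ -128.33)
G(421, 615) + D = 421*(1 - 10*615) - 385/3 = 421*(1 - 6150) - 385/3 = 421*(-6149) - 385/3 = -2588729 - 385/3 = -7766572/3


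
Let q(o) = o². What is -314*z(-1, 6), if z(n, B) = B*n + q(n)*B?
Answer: 0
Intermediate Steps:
z(n, B) = B*n + B*n² (z(n, B) = B*n + n²*B = B*n + B*n²)
-314*z(-1, 6) = -1884*(-1)*(1 - 1) = -1884*(-1)*0 = -314*0 = 0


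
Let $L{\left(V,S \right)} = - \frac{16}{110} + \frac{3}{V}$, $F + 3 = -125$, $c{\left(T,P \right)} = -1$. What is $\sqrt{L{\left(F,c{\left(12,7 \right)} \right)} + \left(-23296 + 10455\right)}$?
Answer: $\frac{i \sqrt{9944201190}}{880} \approx 113.32 i$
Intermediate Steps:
$F = -128$ ($F = -3 - 125 = -128$)
$L{\left(V,S \right)} = - \frac{8}{55} + \frac{3}{V}$ ($L{\left(V,S \right)} = \left(-16\right) \frac{1}{110} + \frac{3}{V} = - \frac{8}{55} + \frac{3}{V}$)
$\sqrt{L{\left(F,c{\left(12,7 \right)} \right)} + \left(-23296 + 10455\right)} = \sqrt{\left(- \frac{8}{55} + \frac{3}{-128}\right) + \left(-23296 + 10455\right)} = \sqrt{\left(- \frac{8}{55} + 3 \left(- \frac{1}{128}\right)\right) - 12841} = \sqrt{\left(- \frac{8}{55} - \frac{3}{128}\right) - 12841} = \sqrt{- \frac{1189}{7040} - 12841} = \sqrt{- \frac{90401829}{7040}} = \frac{i \sqrt{9944201190}}{880}$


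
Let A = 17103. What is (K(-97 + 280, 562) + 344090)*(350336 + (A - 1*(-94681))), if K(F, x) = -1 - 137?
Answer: 158947098240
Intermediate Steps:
K(F, x) = -138
(K(-97 + 280, 562) + 344090)*(350336 + (A - 1*(-94681))) = (-138 + 344090)*(350336 + (17103 - 1*(-94681))) = 343952*(350336 + (17103 + 94681)) = 343952*(350336 + 111784) = 343952*462120 = 158947098240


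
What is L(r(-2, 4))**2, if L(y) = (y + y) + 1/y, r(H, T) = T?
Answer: 1089/16 ≈ 68.063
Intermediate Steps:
L(y) = 1/y + 2*y (L(y) = 2*y + 1/y = 1/y + 2*y)
L(r(-2, 4))**2 = (1/4 + 2*4)**2 = (1/4 + 8)**2 = (33/4)**2 = 1089/16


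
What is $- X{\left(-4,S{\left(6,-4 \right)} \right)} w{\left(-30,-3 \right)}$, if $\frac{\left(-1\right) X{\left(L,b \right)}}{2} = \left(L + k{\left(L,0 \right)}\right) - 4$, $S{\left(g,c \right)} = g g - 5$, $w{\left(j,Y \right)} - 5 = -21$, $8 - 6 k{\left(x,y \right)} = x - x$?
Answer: $\frac{640}{3} \approx 213.33$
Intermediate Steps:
$k{\left(x,y \right)} = \frac{4}{3}$ ($k{\left(x,y \right)} = \frac{4}{3} - \frac{x - x}{6} = \frac{4}{3} - 0 = \frac{4}{3} + 0 = \frac{4}{3}$)
$w{\left(j,Y \right)} = -16$ ($w{\left(j,Y \right)} = 5 - 21 = -16$)
$S{\left(g,c \right)} = -5 + g^{2}$ ($S{\left(g,c \right)} = g^{2} - 5 = -5 + g^{2}$)
$X{\left(L,b \right)} = \frac{16}{3} - 2 L$ ($X{\left(L,b \right)} = - 2 \left(\left(L + \frac{4}{3}\right) - 4\right) = - 2 \left(\left(\frac{4}{3} + L\right) - 4\right) = - 2 \left(- \frac{8}{3} + L\right) = \frac{16}{3} - 2 L$)
$- X{\left(-4,S{\left(6,-4 \right)} \right)} w{\left(-30,-3 \right)} = - \left(\frac{16}{3} - -8\right) \left(-16\right) = - \left(\frac{16}{3} + 8\right) \left(-16\right) = - \frac{40 \left(-16\right)}{3} = \left(-1\right) \left(- \frac{640}{3}\right) = \frac{640}{3}$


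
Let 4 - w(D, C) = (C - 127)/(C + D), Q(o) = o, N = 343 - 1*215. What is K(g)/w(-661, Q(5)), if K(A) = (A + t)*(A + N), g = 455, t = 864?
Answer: 252224456/1251 ≈ 2.0162e+5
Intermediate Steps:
N = 128 (N = 343 - 215 = 128)
K(A) = (128 + A)*(864 + A) (K(A) = (A + 864)*(A + 128) = (864 + A)*(128 + A) = (128 + A)*(864 + A))
w(D, C) = 4 - (-127 + C)/(C + D) (w(D, C) = 4 - (C - 127)/(C + D) = 4 - (-127 + C)/(C + D))
K(g)/w(-661, Q(5)) = (110592 + 455² + 992*455)/(((127 + 3*5 + 4*(-661))/(5 - 661))) = (110592 + 207025 + 451360)/(((127 + 15 - 2644)/(-656))) = 768977/((-1/656*(-2502))) = 768977/(1251/328) = 768977*(328/1251) = 252224456/1251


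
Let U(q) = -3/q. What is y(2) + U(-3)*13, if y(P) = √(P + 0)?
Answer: 13 + √2 ≈ 14.414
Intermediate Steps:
y(P) = √P
y(2) + U(-3)*13 = √2 - 3/(-3)*13 = √2 - 3*(-⅓)*13 = √2 + 1*13 = √2 + 13 = 13 + √2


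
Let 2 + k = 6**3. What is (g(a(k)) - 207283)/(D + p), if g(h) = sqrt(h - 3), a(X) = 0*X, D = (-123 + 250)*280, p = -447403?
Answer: 207283/411843 - I*sqrt(3)/411843 ≈ 0.50331 - 4.2056e-6*I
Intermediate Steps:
k = 214 (k = -2 + 6**3 = -2 + 216 = 214)
D = 35560 (D = 127*280 = 35560)
a(X) = 0
g(h) = sqrt(-3 + h)
(g(a(k)) - 207283)/(D + p) = (sqrt(-3 + 0) - 207283)/(35560 - 447403) = (sqrt(-3) - 207283)/(-411843) = (I*sqrt(3) - 207283)*(-1/411843) = (-207283 + I*sqrt(3))*(-1/411843) = 207283/411843 - I*sqrt(3)/411843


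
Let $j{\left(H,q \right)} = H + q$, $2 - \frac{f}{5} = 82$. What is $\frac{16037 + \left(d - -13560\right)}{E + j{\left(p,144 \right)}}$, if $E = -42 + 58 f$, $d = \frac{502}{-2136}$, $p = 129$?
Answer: $- \frac{31609345}{24530892} \approx -1.2886$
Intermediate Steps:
$f = -400$ ($f = 10 - 410 = -400$)
$d = - \frac{251}{1068}$ ($d = 502 \left(- \frac{1}{2136}\right) = - \frac{251}{1068} \approx -0.23502$)
$E = -23242$ ($E = -42 + 58 \left(-400\right) = -42 - 23200 = -23242$)
$\frac{16037 + \left(d - -13560\right)}{E + j{\left(p,144 \right)}} = \frac{16037 - - \frac{14481829}{1068}}{-23242 + \left(129 + 144\right)} = \frac{16037 + \left(- \frac{251}{1068} + 13560\right)}{-23242 + 273} = \frac{16037 + \frac{14481829}{1068}}{-22969} = \frac{31609345}{1068} \left(- \frac{1}{22969}\right) = - \frac{31609345}{24530892}$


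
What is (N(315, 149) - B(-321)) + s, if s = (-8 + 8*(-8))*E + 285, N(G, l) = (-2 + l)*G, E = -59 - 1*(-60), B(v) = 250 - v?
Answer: 45947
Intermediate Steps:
E = 1 (E = -59 + 60 = 1)
N(G, l) = G*(-2 + l)
s = 213 (s = (-8 + 8*(-8))*1 + 285 = (-8 - 64)*1 + 285 = -72*1 + 285 = -72 + 285 = 213)
(N(315, 149) - B(-321)) + s = (315*(-2 + 149) - (250 - 1*(-321))) + 213 = (315*147 - (250 + 321)) + 213 = (46305 - 1*571) + 213 = (46305 - 571) + 213 = 45734 + 213 = 45947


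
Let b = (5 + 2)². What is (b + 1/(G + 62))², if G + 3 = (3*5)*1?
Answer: 13155129/5476 ≈ 2402.3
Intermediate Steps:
G = 12 (G = -3 + (3*5)*1 = -3 + 15*1 = -3 + 15 = 12)
b = 49 (b = 7² = 49)
(b + 1/(G + 62))² = (49 + 1/(12 + 62))² = (49 + 1/74)² = (3627/74)² = 13155129/5476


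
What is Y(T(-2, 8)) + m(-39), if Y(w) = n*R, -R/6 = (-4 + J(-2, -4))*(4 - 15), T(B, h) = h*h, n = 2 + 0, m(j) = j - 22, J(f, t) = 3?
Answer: -193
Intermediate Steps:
m(j) = -22 + j
n = 2
T(B, h) = h²
R = -66 (R = -6*(-4 + 3)*(4 - 15) = -(-6)*(-11) = -6*11 = -66)
Y(w) = -132 (Y(w) = 2*(-66) = -132)
Y(T(-2, 8)) + m(-39) = -132 + (-22 - 39) = -132 - 61 = -193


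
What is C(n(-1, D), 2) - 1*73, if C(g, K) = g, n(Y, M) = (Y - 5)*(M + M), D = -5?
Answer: -13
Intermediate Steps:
n(Y, M) = 2*M*(-5 + Y) (n(Y, M) = (-5 + Y)*(2*M) = 2*M*(-5 + Y))
C(n(-1, D), 2) - 1*73 = 2*(-5)*(-5 - 1) - 1*73 = 2*(-5)*(-6) - 73 = 60 - 73 = -13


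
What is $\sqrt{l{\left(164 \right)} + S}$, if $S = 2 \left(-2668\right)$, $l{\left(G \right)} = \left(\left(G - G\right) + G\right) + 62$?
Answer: $i \sqrt{5110} \approx 71.484 i$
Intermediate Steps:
$l{\left(G \right)} = 62 + G$ ($l{\left(G \right)} = \left(0 + G\right) + 62 = G + 62 = 62 + G$)
$S = -5336$
$\sqrt{l{\left(164 \right)} + S} = \sqrt{\left(62 + 164\right) - 5336} = \sqrt{226 - 5336} = \sqrt{-5110} = i \sqrt{5110}$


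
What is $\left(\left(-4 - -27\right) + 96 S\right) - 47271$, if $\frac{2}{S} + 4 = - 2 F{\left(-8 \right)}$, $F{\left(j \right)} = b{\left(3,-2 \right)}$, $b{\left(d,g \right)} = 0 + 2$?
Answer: $-47272$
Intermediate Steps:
$b{\left(d,g \right)} = 2$
$F{\left(j \right)} = 2$
$S = - \frac{1}{4}$ ($S = \frac{2}{-4 - 4} = \frac{2}{-8} = 2 \left(- \frac{1}{8}\right) = - \frac{1}{4} \approx -0.25$)
$\left(\left(-4 - -27\right) + 96 S\right) - 47271 = \left(\left(-4 - -27\right) + 96 \left(- \frac{1}{4}\right)\right) - 47271 = \left(\left(-4 + 27\right) - 24\right) - 47271 = \left(23 - 24\right) - 47271 = -1 - 47271 = -47272$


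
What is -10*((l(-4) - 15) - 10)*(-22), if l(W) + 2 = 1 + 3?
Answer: -5060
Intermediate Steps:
l(W) = 2 (l(W) = -2 + (1 + 3) = -2 + 4 = 2)
-10*((l(-4) - 15) - 10)*(-22) = -10*((2 - 15) - 10)*(-22) = -10*(-13 - 10)*(-22) = -10*(-23)*(-22) = 230*(-22) = -5060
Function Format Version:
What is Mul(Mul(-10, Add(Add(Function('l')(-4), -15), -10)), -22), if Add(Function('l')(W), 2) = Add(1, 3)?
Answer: -5060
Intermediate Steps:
Function('l')(W) = 2 (Function('l')(W) = Add(-2, Add(1, 3)) = Add(-2, 4) = 2)
Mul(Mul(-10, Add(Add(Function('l')(-4), -15), -10)), -22) = Mul(Mul(-10, Add(Add(2, -15), -10)), -22) = Mul(Mul(-10, Add(-13, -10)), -22) = Mul(Mul(-10, -23), -22) = Mul(230, -22) = -5060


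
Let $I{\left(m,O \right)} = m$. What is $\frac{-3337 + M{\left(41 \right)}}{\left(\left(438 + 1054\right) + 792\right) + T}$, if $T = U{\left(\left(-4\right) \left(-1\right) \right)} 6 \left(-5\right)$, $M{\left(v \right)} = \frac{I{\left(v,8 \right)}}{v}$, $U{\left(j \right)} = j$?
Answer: $- \frac{834}{541} \approx -1.5416$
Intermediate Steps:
$M{\left(v \right)} = 1$ ($M{\left(v \right)} = \frac{v}{v} = 1$)
$T = -120$ ($T = \left(-4\right) \left(-1\right) 6 \left(-5\right) = 4 \cdot 6 \left(-5\right) = 24 \left(-5\right) = -120$)
$\frac{-3337 + M{\left(41 \right)}}{\left(\left(438 + 1054\right) + 792\right) + T} = \frac{-3337 + 1}{\left(\left(438 + 1054\right) + 792\right) - 120} = - \frac{3336}{\left(1492 + 792\right) - 120} = - \frac{3336}{2284 - 120} = - \frac{3336}{2164} = \left(-3336\right) \frac{1}{2164} = - \frac{834}{541}$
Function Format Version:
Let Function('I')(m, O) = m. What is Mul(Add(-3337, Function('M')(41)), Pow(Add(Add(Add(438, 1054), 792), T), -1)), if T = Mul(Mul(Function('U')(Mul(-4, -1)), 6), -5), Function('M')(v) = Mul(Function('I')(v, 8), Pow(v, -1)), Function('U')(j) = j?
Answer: Rational(-834, 541) ≈ -1.5416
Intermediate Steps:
Function('M')(v) = 1 (Function('M')(v) = Mul(v, Pow(v, -1)) = 1)
T = -120 (T = Mul(Mul(Mul(-4, -1), 6), -5) = Mul(Mul(4, 6), -5) = Mul(24, -5) = -120)
Mul(Add(-3337, Function('M')(41)), Pow(Add(Add(Add(438, 1054), 792), T), -1)) = Mul(Add(-3337, 1), Pow(Add(Add(Add(438, 1054), 792), -120), -1)) = Mul(-3336, Pow(Add(Add(1492, 792), -120), -1)) = Mul(-3336, Pow(Add(2284, -120), -1)) = Mul(-3336, Pow(2164, -1)) = Mul(-3336, Rational(1, 2164)) = Rational(-834, 541)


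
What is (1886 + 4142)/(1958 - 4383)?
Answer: -6028/2425 ≈ -2.4858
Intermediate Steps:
(1886 + 4142)/(1958 - 4383) = 6028/(-2425) = 6028*(-1/2425) = -6028/2425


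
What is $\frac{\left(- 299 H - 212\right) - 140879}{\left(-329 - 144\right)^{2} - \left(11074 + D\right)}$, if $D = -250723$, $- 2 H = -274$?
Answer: $- \frac{91027}{231689} \approx -0.39288$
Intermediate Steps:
$H = 137$ ($H = \left(- \frac{1}{2}\right) \left(-274\right) = 137$)
$\frac{\left(- 299 H - 212\right) - 140879}{\left(-329 - 144\right)^{2} - \left(11074 + D\right)} = \frac{\left(\left(-299\right) 137 - 212\right) - 140879}{\left(-329 - 144\right)^{2} - -239649} = \frac{\left(-40963 - 212\right) - 140879}{\left(-473\right)^{2} + \left(-11074 + 250723\right)} = \frac{-41175 - 140879}{223729 + 239649} = - \frac{182054}{463378} = \left(-182054\right) \frac{1}{463378} = - \frac{91027}{231689}$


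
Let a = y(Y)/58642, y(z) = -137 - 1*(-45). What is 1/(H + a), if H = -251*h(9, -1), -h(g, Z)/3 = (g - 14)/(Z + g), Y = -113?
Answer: -234568/110393933 ≈ -0.0021248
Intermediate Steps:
h(g, Z) = -3*(-14 + g)/(Z + g) (h(g, Z) = -3*(g - 14)/(Z + g) = -3*(-14 + g)/(Z + g))
y(z) = -92 (y(z) = -137 + 45 = -92)
a = -46/29321 (a = -92/58642 = -92*1/58642 = -46/29321 ≈ -0.0015688)
H = -3765/8 (H = -753*(14 - 1*9)/(-1 + 9) = -753*(14 - 9)/8 = -753*5/8 = -251*15/8 = -3765/8 ≈ -470.63)
1/(H + a) = 1/(-3765/8 - 46/29321) = 1/(-110393933/234568) = -234568/110393933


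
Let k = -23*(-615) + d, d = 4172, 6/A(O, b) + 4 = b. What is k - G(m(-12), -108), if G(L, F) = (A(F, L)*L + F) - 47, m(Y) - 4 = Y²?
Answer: 110795/6 ≈ 18466.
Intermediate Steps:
A(O, b) = 6/(-4 + b)
m(Y) = 4 + Y²
G(L, F) = -47 + F + 6*L/(-4 + L) (G(L, F) = ((6/(-4 + L))*L + F) - 47 = (6*L/(-4 + L) + F) - 47 = (F + 6*L/(-4 + L)) - 47 = -47 + F + 6*L/(-4 + L))
k = 18317 (k = -23*(-615) + 4172 = 14145 + 4172 = 18317)
k - G(m(-12), -108) = 18317 - (6*(4 + (-12)²) + (-47 - 108)*(-4 + (4 + (-12)²)))/(-4 + (4 + (-12)²)) = 18317 - (6*(4 + 144) - 155*(-4 + (4 + 144)))/(-4 + (4 + 144)) = 18317 - (6*148 - 155*(-4 + 148))/(-4 + 148) = 18317 - (888 - 155*144)/144 = 18317 - (888 - 22320)/144 = 18317 - (-21432)/144 = 18317 - 1*(-893/6) = 18317 + 893/6 = 110795/6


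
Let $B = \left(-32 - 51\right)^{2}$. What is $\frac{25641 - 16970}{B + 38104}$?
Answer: $\frac{667}{3461} \approx 0.19272$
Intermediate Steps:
$B = 6889$ ($B = \left(-83\right)^{2} = 6889$)
$\frac{25641 - 16970}{B + 38104} = \frac{25641 - 16970}{6889 + 38104} = \frac{8671}{44993} = 8671 \cdot \frac{1}{44993} = \frac{667}{3461}$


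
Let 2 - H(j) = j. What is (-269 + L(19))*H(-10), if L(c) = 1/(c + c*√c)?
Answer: -183998/57 + 2*√19/57 ≈ -3227.9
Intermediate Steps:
H(j) = 2 - j
L(c) = 1/(c + c^(3/2))
(-269 + L(19))*H(-10) = (-269 + 1/(19 + 19^(3/2)))*(2 - 1*(-10)) = (-269 + 1/(19 + 19*√19))*(2 + 10) = (-269 + 1/(19 + 19*√19))*12 = -3228 + 12/(19 + 19*√19)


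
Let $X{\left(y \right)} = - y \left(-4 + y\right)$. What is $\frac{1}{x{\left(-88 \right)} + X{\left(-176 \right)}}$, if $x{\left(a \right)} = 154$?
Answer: $- \frac{1}{31526} \approx -3.172 \cdot 10^{-5}$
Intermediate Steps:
$X{\left(y \right)} = - y \left(-4 + y\right)$
$\frac{1}{x{\left(-88 \right)} + X{\left(-176 \right)}} = \frac{1}{154 - 176 \left(4 - -176\right)} = \frac{1}{154 - 176 \left(4 + 176\right)} = \frac{1}{154 - 31680} = \frac{1}{-31526} = - \frac{1}{31526}$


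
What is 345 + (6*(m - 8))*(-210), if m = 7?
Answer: 1605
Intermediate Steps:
345 + (6*(m - 8))*(-210) = 345 + (6*(7 - 8))*(-210) = 345 + (6*(-1))*(-210) = 345 - 6*(-210) = 345 + 1260 = 1605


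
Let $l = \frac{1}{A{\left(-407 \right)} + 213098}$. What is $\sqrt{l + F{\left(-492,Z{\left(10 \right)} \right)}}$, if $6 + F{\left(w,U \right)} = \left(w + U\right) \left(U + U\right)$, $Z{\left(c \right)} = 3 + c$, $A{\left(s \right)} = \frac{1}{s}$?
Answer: $\frac{i \sqrt{10414132252136168145}}{28910295} \approx 111.62 i$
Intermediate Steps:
$F{\left(w,U \right)} = -6 + 2 U \left(U + w\right)$ ($F{\left(w,U \right)} = -6 + \left(w + U\right) \left(U + U\right) = -6 + \left(U + w\right) 2 U = -6 + 2 U \left(U + w\right)$)
$l = \frac{407}{86730885}$ ($l = \frac{1}{\frac{1}{-407} + 213098} = \frac{1}{- \frac{1}{407} + 213098} = \frac{1}{\frac{86730885}{407}} = \frac{407}{86730885} \approx 4.6927 \cdot 10^{-6}$)
$\sqrt{l + F{\left(-492,Z{\left(10 \right)} \right)}} = \sqrt{\frac{407}{86730885} + \left(-6 + 2 \left(3 + 10\right)^{2} + 2 \left(3 + 10\right) \left(-492\right)\right)} = \sqrt{\frac{407}{86730885} + \left(-6 + 2 \cdot 13^{2} + 2 \cdot 13 \left(-492\right)\right)} = \sqrt{\frac{407}{86730885} - 12460} = \sqrt{- \frac{1080666826693}{86730885}} = \frac{i \sqrt{10414132252136168145}}{28910295}$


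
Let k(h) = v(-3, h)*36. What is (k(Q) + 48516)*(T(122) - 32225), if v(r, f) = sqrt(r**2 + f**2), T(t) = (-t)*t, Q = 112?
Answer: -2285540244 - 1695924*sqrt(12553) ≈ -2.4756e+9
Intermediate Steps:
T(t) = -t**2
v(r, f) = sqrt(f**2 + r**2)
k(h) = 36*sqrt(9 + h**2) (k(h) = sqrt(h**2 + (-3)**2)*36 = sqrt(h**2 + 9)*36 = sqrt(9 + h**2)*36 = 36*sqrt(9 + h**2))
(k(Q) + 48516)*(T(122) - 32225) = (36*sqrt(9 + 112**2) + 48516)*(-1*122**2 - 32225) = (36*sqrt(9 + 12544) + 48516)*(-1*14884 - 32225) = (36*sqrt(12553) + 48516)*(-14884 - 32225) = (48516 + 36*sqrt(12553))*(-47109) = -2285540244 - 1695924*sqrt(12553)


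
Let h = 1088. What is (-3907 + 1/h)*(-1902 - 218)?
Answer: 1126465975/136 ≈ 8.2828e+6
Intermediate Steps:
(-3907 + 1/h)*(-1902 - 218) = (-3907 + 1/1088)*(-1902 - 218) = (-3907 + 1/1088)*(-2120) = -4250815/1088*(-2120) = 1126465975/136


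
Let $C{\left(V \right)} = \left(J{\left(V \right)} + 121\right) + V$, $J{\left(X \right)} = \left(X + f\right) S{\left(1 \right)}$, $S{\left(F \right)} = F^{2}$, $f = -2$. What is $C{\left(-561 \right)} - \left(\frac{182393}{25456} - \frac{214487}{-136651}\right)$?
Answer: $- \frac{3519407786483}{3478587856} \approx -1011.7$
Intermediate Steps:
$J{\left(X \right)} = -2 + X$ ($J{\left(X \right)} = \left(X - 2\right) 1^{2} = \left(-2 + X\right) 1 = -2 + X$)
$C{\left(V \right)} = 119 + 2 V$ ($C{\left(V \right)} = \left(\left(-2 + V\right) + 121\right) + V = \left(119 + V\right) + V = 119 + 2 V$)
$C{\left(-561 \right)} - \left(\frac{182393}{25456} - \frac{214487}{-136651}\right) = \left(119 + 2 \left(-561\right)\right) - \left(\frac{182393}{25456} - \frac{214487}{-136651}\right) = \left(119 - 1122\right) - \left(182393 \cdot \frac{1}{25456} - - \frac{214487}{136651}\right) = -1003 - \left(\frac{182393}{25456} + \frac{214487}{136651}\right) = -1003 - \frac{30384166915}{3478587856} = - \frac{3519407786483}{3478587856}$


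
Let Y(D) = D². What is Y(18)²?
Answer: 104976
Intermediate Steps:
Y(18)² = (18²)² = 324² = 104976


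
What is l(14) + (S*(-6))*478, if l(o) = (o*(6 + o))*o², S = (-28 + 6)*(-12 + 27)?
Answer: 1001320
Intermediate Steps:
S = -330 (S = -22*15 = -330)
l(o) = o³*(6 + o)
l(14) + (S*(-6))*478 = 14³*(6 + 14) - 330*(-6)*478 = 2744*20 + 1980*478 = 54880 + 946440 = 1001320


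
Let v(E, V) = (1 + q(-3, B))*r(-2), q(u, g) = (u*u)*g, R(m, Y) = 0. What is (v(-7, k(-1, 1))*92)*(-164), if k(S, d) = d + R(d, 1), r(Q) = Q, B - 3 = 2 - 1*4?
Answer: 301760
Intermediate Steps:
B = 1 (B = 3 + (2 - 1*4) = 3 + (2 - 4) = 3 - 2 = 1)
q(u, g) = g*u² (q(u, g) = u²*g = g*u²)
k(S, d) = d (k(S, d) = d + 0 = d)
v(E, V) = -20 (v(E, V) = (1 + 1*(-3)²)*(-2) = (1 + 1*9)*(-2) = (1 + 9)*(-2) = 10*(-2) = -20)
(v(-7, k(-1, 1))*92)*(-164) = -20*92*(-164) = -1840*(-164) = 301760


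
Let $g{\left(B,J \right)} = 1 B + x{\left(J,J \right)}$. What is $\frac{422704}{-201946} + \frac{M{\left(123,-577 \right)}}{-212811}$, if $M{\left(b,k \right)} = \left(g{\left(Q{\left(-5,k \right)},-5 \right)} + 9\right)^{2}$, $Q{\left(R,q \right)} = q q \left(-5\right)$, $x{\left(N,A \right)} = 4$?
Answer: $- \frac{279796197224078024}{21488165103} \approx -1.3021 \cdot 10^{7}$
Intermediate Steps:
$Q{\left(R,q \right)} = - 5 q^{2}$ ($Q{\left(R,q \right)} = q^{2} \left(-5\right) = - 5 q^{2}$)
$g{\left(B,J \right)} = 4 + B$ ($g{\left(B,J \right)} = 1 B + 4 = B + 4 = 4 + B$)
$M{\left(b,k \right)} = \left(13 - 5 k^{2}\right)^{2}$ ($M{\left(b,k \right)} = \left(\left(4 - 5 k^{2}\right) + 9\right)^{2} = \left(13 - 5 k^{2}\right)^{2}$)
$\frac{422704}{-201946} + \frac{M{\left(123,-577 \right)}}{-212811} = \frac{422704}{-201946} + \frac{\left(-13 + 5 \left(-577\right)^{2}\right)^{2}}{-212811} = 422704 \left(- \frac{1}{201946}\right) + \left(-13 + 5 \cdot 332929\right)^{2} \left(- \frac{1}{212811}\right) = - \frac{211352}{100973} + \left(-13 + 1664645\right)^{2} \left(- \frac{1}{212811}\right) = - \frac{211352}{100973} + 1664632^{2} \left(- \frac{1}{212811}\right) = - \frac{211352}{100973} + 2770999695424 \left(- \frac{1}{212811}\right) = - \frac{211352}{100973} - \frac{2770999695424}{212811} = - \frac{279796197224078024}{21488165103}$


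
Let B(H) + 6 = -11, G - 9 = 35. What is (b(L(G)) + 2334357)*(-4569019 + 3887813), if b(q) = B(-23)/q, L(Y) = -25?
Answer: -39754461444052/25 ≈ -1.5902e+12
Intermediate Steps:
G = 44 (G = 9 + 35 = 44)
B(H) = -17 (B(H) = -6 - 11 = -17)
b(q) = -17/q
(b(L(G)) + 2334357)*(-4569019 + 3887813) = (-17/(-25) + 2334357)*(-4569019 + 3887813) = (-17*(-1/25) + 2334357)*(-681206) = (17/25 + 2334357)*(-681206) = (58358942/25)*(-681206) = -39754461444052/25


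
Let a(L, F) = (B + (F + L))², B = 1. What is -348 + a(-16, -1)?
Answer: -92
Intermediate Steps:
a(L, F) = (1 + F + L)² (a(L, F) = (1 + (F + L))² = (1 + F + L)²)
-348 + a(-16, -1) = -348 + (1 - 1 - 16)² = -348 + (-16)² = -348 + 256 = -92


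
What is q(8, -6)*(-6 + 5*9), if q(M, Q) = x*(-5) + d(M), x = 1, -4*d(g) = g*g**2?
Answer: -5187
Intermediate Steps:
d(g) = -g**3/4 (d(g) = -g*g**2/4 = -g**3/4)
q(M, Q) = -5 - M**3/4 (q(M, Q) = 1*(-5) - M**3/4 = -5 - M**3/4)
q(8, -6)*(-6 + 5*9) = (-5 - 1/4*8**3)*(-6 + 5*9) = (-5 - 1/4*512)*(-6 + 45) = (-5 - 128)*39 = -133*39 = -5187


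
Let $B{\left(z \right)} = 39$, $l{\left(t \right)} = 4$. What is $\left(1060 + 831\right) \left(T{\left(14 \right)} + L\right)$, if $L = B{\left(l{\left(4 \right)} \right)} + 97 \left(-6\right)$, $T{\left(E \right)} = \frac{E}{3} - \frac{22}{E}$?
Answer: $- \frac{21440158}{21} \approx -1.021 \cdot 10^{6}$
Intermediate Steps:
$T{\left(E \right)} = - \frac{22}{E} + \frac{E}{3}$ ($T{\left(E \right)} = E \frac{1}{3} - \frac{22}{E} = \frac{E}{3} - \frac{22}{E} = - \frac{22}{E} + \frac{E}{3}$)
$L = -543$ ($L = 39 + 97 \left(-6\right) = 39 - 582 = -543$)
$\left(1060 + 831\right) \left(T{\left(14 \right)} + L\right) = \left(1060 + 831\right) \left(\left(- \frac{22}{14} + \frac{1}{3} \cdot 14\right) - 543\right) = 1891 \left(\left(\left(-22\right) \frac{1}{14} + \frac{14}{3}\right) - 543\right) = 1891 \left(\left(- \frac{11}{7} + \frac{14}{3}\right) - 543\right) = 1891 \left(\frac{65}{21} - 543\right) = 1891 \left(- \frac{11338}{21}\right) = - \frac{21440158}{21}$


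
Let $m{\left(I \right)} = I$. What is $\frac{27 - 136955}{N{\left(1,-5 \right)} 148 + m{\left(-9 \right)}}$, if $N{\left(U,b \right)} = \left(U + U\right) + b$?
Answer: $\frac{136928}{453} \approx 302.27$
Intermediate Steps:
$N{\left(U,b \right)} = b + 2 U$ ($N{\left(U,b \right)} = 2 U + b = b + 2 U$)
$\frac{27 - 136955}{N{\left(1,-5 \right)} 148 + m{\left(-9 \right)}} = \frac{27 - 136955}{\left(-5 + 2 \cdot 1\right) 148 - 9} = \frac{27 - 136955}{\left(-5 + 2\right) 148 - 9} = - \frac{136928}{\left(-3\right) 148 - 9} = - \frac{136928}{-444 - 9} = - \frac{136928}{-453} = \left(-136928\right) \left(- \frac{1}{453}\right) = \frac{136928}{453}$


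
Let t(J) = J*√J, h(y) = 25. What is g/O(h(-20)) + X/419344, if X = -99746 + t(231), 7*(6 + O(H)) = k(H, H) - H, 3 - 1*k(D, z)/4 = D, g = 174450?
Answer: -51209738623/6499832 + 231*√231/419344 ≈ -7878.6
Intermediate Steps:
k(D, z) = 12 - 4*D
O(H) = -30/7 - 5*H/7 (O(H) = -6 + ((12 - 4*H) - H)/7 = -6 + (12 - 5*H)/7 = -6 + (12/7 - 5*H/7) = -30/7 - 5*H/7)
t(J) = J^(3/2)
X = -99746 + 231*√231 (X = -99746 + 231^(3/2) = -99746 + 231*√231 ≈ -96235.)
g/O(h(-20)) + X/419344 = 174450/(-30/7 - 5/7*25) + (-99746 + 231*√231)/419344 = 174450/(-30/7 - 125/7) + (-99746 + 231*√231)*(1/419344) = 174450/(-155/7) + (-49873/209672 + 231*√231/419344) = 174450*(-7/155) + (-49873/209672 + 231*√231/419344) = -244230/31 + (-49873/209672 + 231*√231/419344) = -51209738623/6499832 + 231*√231/419344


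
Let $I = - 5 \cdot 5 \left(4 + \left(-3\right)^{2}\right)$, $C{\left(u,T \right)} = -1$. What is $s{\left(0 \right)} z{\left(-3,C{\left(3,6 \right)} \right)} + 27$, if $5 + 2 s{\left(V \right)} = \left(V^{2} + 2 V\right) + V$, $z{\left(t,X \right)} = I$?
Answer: $\frac{1679}{2} \approx 839.5$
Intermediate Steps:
$I = -325$ ($I = - 5 \cdot 5 \left(4 + 9\right) = - 5 \cdot 5 \cdot 13 = \left(-5\right) 65 = -325$)
$z{\left(t,X \right)} = -325$
$s{\left(V \right)} = - \frac{5}{2} + \frac{V^{2}}{2} + \frac{3 V}{2}$ ($s{\left(V \right)} = - \frac{5}{2} + \frac{\left(V^{2} + 2 V\right) + V}{2} = - \frac{5}{2} + \frac{V^{2} + 3 V}{2} = - \frac{5}{2} + \left(\frac{V^{2}}{2} + \frac{3 V}{2}\right) = - \frac{5}{2} + \frac{V^{2}}{2} + \frac{3 V}{2}$)
$s{\left(0 \right)} z{\left(-3,C{\left(3,6 \right)} \right)} + 27 = \left(- \frac{5}{2} + \frac{0^{2}}{2} + \frac{3}{2} \cdot 0\right) \left(-325\right) + 27 = \left(- \frac{5}{2} + \frac{1}{2} \cdot 0 + 0\right) \left(-325\right) + 27 = \left(- \frac{5}{2} + 0 + 0\right) \left(-325\right) + 27 = \left(- \frac{5}{2}\right) \left(-325\right) + 27 = \frac{1625}{2} + 27 = \frac{1679}{2}$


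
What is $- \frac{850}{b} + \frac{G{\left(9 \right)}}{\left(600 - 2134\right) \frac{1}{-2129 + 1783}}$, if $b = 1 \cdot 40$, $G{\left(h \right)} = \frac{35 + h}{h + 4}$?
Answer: $- \frac{817087}{39884} \approx -20.487$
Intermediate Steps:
$G{\left(h \right)} = \frac{35 + h}{4 + h}$
$b = 40$
$- \frac{850}{b} + \frac{G{\left(9 \right)}}{\left(600 - 2134\right) \frac{1}{-2129 + 1783}} = - \frac{850}{40} + \frac{\frac{1}{4 + 9} \left(35 + 9\right)}{\left(600 - 2134\right) \frac{1}{-2129 + 1783}} = \left(-850\right) \frac{1}{40} + \frac{\frac{1}{13} \cdot 44}{\left(-1534\right) \frac{1}{-346}} = - \frac{85}{4} + \frac{\frac{1}{13} \cdot 44}{\left(-1534\right) \left(- \frac{1}{346}\right)} = - \frac{85}{4} + \frac{44}{13 \cdot \frac{767}{173}} = - \frac{85}{4} + \frac{44}{13} \cdot \frac{173}{767} = - \frac{85}{4} + \frac{7612}{9971} = - \frac{817087}{39884}$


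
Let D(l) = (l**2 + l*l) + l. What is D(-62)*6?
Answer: 45756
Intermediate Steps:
D(l) = l + 2*l**2 (D(l) = (l**2 + l**2) + l = 2*l**2 + l = l + 2*l**2)
D(-62)*6 = -62*(1 + 2*(-62))*6 = -62*(1 - 124)*6 = -62*(-123)*6 = 7626*6 = 45756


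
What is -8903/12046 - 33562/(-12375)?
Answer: 294113227/149069250 ≈ 1.9730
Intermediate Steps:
-8903/12046 - 33562/(-12375) = -8903*1/12046 - 33562*(-1/12375) = -8903/12046 + 33562/12375 = 294113227/149069250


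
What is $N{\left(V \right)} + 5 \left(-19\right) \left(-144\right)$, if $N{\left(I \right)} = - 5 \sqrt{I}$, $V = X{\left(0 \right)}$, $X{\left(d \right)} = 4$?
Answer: $13670$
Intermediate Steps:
$V = 4$
$N{\left(V \right)} + 5 \left(-19\right) \left(-144\right) = - 5 \sqrt{4} + 5 \left(-19\right) \left(-144\right) = \left(-5\right) 2 - -13680 = -10 + 13680 = 13670$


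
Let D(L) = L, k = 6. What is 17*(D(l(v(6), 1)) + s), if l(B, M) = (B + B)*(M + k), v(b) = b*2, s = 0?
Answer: 2856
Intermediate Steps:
v(b) = 2*b
l(B, M) = 2*B*(6 + M) (l(B, M) = (B + B)*(M + 6) = (2*B)*(6 + M) = 2*B*(6 + M))
17*(D(l(v(6), 1)) + s) = 17*(2*(2*6)*(6 + 1) + 0) = 17*(2*12*7 + 0) = 17*(168 + 0) = 17*168 = 2856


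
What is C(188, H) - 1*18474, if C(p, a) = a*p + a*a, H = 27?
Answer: -12669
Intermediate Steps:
C(p, a) = a² + a*p (C(p, a) = a*p + a² = a² + a*p)
C(188, H) - 1*18474 = 27*(27 + 188) - 1*18474 = 27*215 - 18474 = 5805 - 18474 = -12669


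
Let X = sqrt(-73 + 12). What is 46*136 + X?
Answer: 6256 + I*sqrt(61) ≈ 6256.0 + 7.8102*I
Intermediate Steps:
X = I*sqrt(61) (X = sqrt(-61) = I*sqrt(61) ≈ 7.8102*I)
46*136 + X = 46*136 + I*sqrt(61) = 6256 + I*sqrt(61)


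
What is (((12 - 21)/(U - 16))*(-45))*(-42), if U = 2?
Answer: 1215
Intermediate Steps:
(((12 - 21)/(U - 16))*(-45))*(-42) = (((12 - 21)/(2 - 16))*(-45))*(-42) = (-9/(-14)*(-45))*(-42) = (-9*(-1/14)*(-45))*(-42) = ((9/14)*(-45))*(-42) = -405/14*(-42) = 1215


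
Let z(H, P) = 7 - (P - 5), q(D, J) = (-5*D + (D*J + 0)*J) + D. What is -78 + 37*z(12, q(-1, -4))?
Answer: 810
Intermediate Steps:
q(D, J) = -4*D + D*J² (q(D, J) = (-5*D + (D*J)*J) + D = (-5*D + D*J²) + D = -4*D + D*J²)
z(H, P) = 12 - P (z(H, P) = 7 - (-5 + P) = 7 + (5 - P) = 12 - P)
-78 + 37*z(12, q(-1, -4)) = -78 + 37*(12 - (-1)*(-4 + (-4)²)) = -78 + 37*(12 - (-1)*(-4 + 16)) = -78 + 37*(12 - (-1)*12) = -78 + 37*(12 - 1*(-12)) = -78 + 37*(12 + 12) = -78 + 37*24 = -78 + 888 = 810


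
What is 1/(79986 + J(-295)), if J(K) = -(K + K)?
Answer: 1/80576 ≈ 1.2411e-5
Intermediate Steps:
J(K) = -2*K
1/(79986 + J(-295)) = 1/(79986 - 2*(-295)) = 1/(79986 + 590) = 1/80576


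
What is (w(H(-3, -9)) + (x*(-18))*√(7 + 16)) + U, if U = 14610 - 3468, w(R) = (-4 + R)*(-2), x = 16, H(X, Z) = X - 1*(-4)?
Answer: 11148 - 288*√23 ≈ 9766.8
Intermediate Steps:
H(X, Z) = 4 + X (H(X, Z) = X + 4 = 4 + X)
w(R) = 8 - 2*R
U = 11142
(w(H(-3, -9)) + (x*(-18))*√(7 + 16)) + U = ((8 - 2*(4 - 3)) + (16*(-18))*√(7 + 16)) + 11142 = ((8 - 2*1) - 288*√23) + 11142 = ((8 - 2) - 288*√23) + 11142 = (6 - 288*√23) + 11142 = 11148 - 288*√23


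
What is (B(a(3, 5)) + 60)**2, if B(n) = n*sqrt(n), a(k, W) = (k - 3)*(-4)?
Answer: 3600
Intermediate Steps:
a(k, W) = 12 - 4*k (a(k, W) = (-3 + k)*(-4) = 12 - 4*k)
B(n) = n**(3/2)
(B(a(3, 5)) + 60)**2 = ((12 - 4*3)**(3/2) + 60)**2 = ((12 - 12)**(3/2) + 60)**2 = (0**(3/2) + 60)**2 = (0 + 60)**2 = 60**2 = 3600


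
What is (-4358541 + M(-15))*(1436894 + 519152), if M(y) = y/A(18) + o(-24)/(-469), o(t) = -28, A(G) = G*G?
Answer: -30845283105521317/3618 ≈ -8.5255e+12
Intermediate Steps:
A(G) = G**2
M(y) = 4/67 + y/324 (M(y) = y/(18**2) - 28/(-469) = y/324 - 28*(-1/469) = y*(1/324) + 4/67 = y/324 + 4/67 = 4/67 + y/324)
(-4358541 + M(-15))*(1436894 + 519152) = (-4358541 + (4/67 + (1/324)*(-15)))*(1436894 + 519152) = (-4358541 + (4/67 - 5/108))*1956046 = (-4358541 + 97/7236)*1956046 = -31538402579/7236*1956046 = -30845283105521317/3618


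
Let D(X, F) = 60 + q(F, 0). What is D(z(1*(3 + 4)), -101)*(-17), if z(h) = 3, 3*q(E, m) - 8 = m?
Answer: -3196/3 ≈ -1065.3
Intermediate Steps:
q(E, m) = 8/3 + m/3
D(X, F) = 188/3 (D(X, F) = 60 + (8/3 + (⅓)*0) = 60 + (8/3 + 0) = 60 + 8/3 = 188/3)
D(z(1*(3 + 4)), -101)*(-17) = (188/3)*(-17) = -3196/3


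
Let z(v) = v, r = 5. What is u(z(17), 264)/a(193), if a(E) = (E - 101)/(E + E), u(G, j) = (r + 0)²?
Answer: 4825/46 ≈ 104.89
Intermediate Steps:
u(G, j) = 25 (u(G, j) = (5 + 0)² = 5² = 25)
a(E) = (-101 + E)/(2*E) (a(E) = (-101 + E)/((2*E)) = (-101 + E)*(1/(2*E)) = (-101 + E)/(2*E))
u(z(17), 264)/a(193) = 25/(((½)*(-101 + 193)/193)) = 25/(((½)*(1/193)*92)) = 25/(46/193) = 25*(193/46) = 4825/46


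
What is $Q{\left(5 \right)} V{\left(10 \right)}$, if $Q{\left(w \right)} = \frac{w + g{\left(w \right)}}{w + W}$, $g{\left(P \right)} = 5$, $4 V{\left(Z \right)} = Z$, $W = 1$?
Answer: $\frac{25}{6} \approx 4.1667$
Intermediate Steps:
$V{\left(Z \right)} = \frac{Z}{4}$
$Q{\left(w \right)} = \frac{5 + w}{1 + w}$ ($Q{\left(w \right)} = \frac{w + 5}{w + 1} = \frac{5 + w}{1 + w}$)
$Q{\left(5 \right)} V{\left(10 \right)} = \frac{5 + 5}{1 + 5} \cdot \frac{1}{4} \cdot 10 = \frac{1}{6} \cdot 10 \cdot \frac{5}{2} = \frac{5}{3} \cdot \frac{5}{2} = \frac{25}{6}$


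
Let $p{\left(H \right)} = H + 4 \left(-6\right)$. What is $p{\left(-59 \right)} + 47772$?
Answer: $47689$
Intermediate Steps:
$p{\left(H \right)} = -24 + H$ ($p{\left(H \right)} = H - 24 = -24 + H$)
$p{\left(-59 \right)} + 47772 = \left(-24 - 59\right) + 47772 = -83 + 47772 = 47689$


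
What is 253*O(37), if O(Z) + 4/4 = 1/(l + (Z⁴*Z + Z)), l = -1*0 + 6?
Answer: -1594911977/6304000 ≈ -253.00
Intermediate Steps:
l = 6 (l = 0 + 6 = 6)
O(Z) = -1 + 1/(6 + Z + Z⁵) (O(Z) = -1 + 1/(6 + (Z⁴*Z + Z)) = -1 + 1/(6 + (Z⁵ + Z)) = -1 + 1/(6 + (Z + Z⁵)) = -1 + 1/(6 + Z + Z⁵))
253*O(37) = 253*((-5 - 1*37 - 1*37⁵)/(6 + 37 + 37⁵)) = 253*((-5 - 37 - 1*69343957)/(6 + 37 + 69343957)) = 253*((-5 - 37 - 69343957)/69344000) = 253*((1/69344000)*(-69343999)) = 253*(-69343999/69344000) = -1594911977/6304000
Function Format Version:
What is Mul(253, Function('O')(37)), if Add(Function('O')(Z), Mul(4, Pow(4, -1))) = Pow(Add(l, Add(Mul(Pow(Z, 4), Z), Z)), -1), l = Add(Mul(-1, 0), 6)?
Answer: Rational(-1594911977, 6304000) ≈ -253.00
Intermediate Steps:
l = 6 (l = Add(0, 6) = 6)
Function('O')(Z) = Add(-1, Pow(Add(6, Z, Pow(Z, 5)), -1)) (Function('O')(Z) = Add(-1, Pow(Add(6, Add(Mul(Pow(Z, 4), Z), Z)), -1)) = Add(-1, Pow(Add(6, Add(Pow(Z, 5), Z)), -1)) = Add(-1, Pow(Add(6, Add(Z, Pow(Z, 5))), -1)) = Add(-1, Pow(Add(6, Z, Pow(Z, 5)), -1)))
Mul(253, Function('O')(37)) = Mul(253, Mul(Pow(Add(6, 37, Pow(37, 5)), -1), Add(-5, Mul(-1, 37), Mul(-1, Pow(37, 5))))) = Mul(253, Mul(Pow(Add(6, 37, 69343957), -1), Add(-5, -37, Mul(-1, 69343957)))) = Mul(253, Mul(Pow(69344000, -1), Add(-5, -37, -69343957))) = Mul(253, Mul(Rational(1, 69344000), -69343999)) = Mul(253, Rational(-69343999, 69344000)) = Rational(-1594911977, 6304000)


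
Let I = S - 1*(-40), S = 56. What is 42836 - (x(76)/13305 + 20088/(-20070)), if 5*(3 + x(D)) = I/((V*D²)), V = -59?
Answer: 4511768053376471/105324087475 ≈ 42837.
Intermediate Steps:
I = 96 (I = 56 - 1*(-40) = 56 + 40 = 96)
x(D) = -3 - 96/(295*D²) (x(D) = -3 + (96/((-59*D²)))/5 = -3 + (96*(-1/(59*D²)))/5 = -3 + (-96/(59*D²))/5 = -3 - 96/(295*D²))
42836 - (x(76)/13305 + 20088/(-20070)) = 42836 - ((-3 - 96/295/76²)/13305 + 20088/(-20070)) = 42836 - ((-3 - 96/295*1/5776)*(1/13305) + 20088*(-1/20070)) = 42836 - ((-3 - 6/106495)*(1/13305) - 1116/1115) = 42836 - (-319491/106495*1/13305 - 1116/1115) = 42836 - (-106497/472305325 - 1116/1115) = 42836 - 1*(-105442297371/105324087475) = 42836 + 105442297371/105324087475 = 4511768053376471/105324087475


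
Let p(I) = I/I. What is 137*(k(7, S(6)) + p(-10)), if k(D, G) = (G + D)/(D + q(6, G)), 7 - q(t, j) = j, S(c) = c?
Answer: 2877/8 ≈ 359.63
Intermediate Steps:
q(t, j) = 7 - j
k(D, G) = (D + G)/(7 + D - G) (k(D, G) = (G + D)/(D + (7 - G)) = (D + G)/(7 + D - G))
p(I) = 1
137*(k(7, S(6)) + p(-10)) = 137*((7 + 6)/(7 + 7 - 1*6) + 1) = 137*(13/(7 + 7 - 6) + 1) = 137*(13/8 + 1) = 137*(21/8) = 2877/8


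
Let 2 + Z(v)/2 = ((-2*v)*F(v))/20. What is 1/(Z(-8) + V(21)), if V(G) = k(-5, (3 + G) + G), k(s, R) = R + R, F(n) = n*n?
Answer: 5/942 ≈ 0.0053079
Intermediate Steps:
F(n) = n²
k(s, R) = 2*R
V(G) = 6 + 4*G (V(G) = 2*((3 + G) + G) = 2*(3 + 2*G) = 6 + 4*G)
Z(v) = -4 - v³/5 (Z(v) = -4 + 2*(((-2*v)*v²)/20) = -4 + 2*(-2*v³*(1/20)) = -4 + 2*(-v³/10) = -4 - v³/5)
1/(Z(-8) + V(21)) = 1/((-4 - ⅕*(-8)³) + (6 + 4*21)) = 1/((-4 - ⅕*(-512)) + (6 + 84)) = 1/((-4 + 512/5) + 90) = 1/(492/5 + 90) = 1/(942/5) = 5/942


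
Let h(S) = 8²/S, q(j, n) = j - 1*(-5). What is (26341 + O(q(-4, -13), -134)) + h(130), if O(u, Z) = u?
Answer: 1712262/65 ≈ 26343.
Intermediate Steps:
q(j, n) = 5 + j (q(j, n) = j + 5 = 5 + j)
h(S) = 64/S
(26341 + O(q(-4, -13), -134)) + h(130) = (26341 + (5 - 4)) + 64/130 = (26341 + 1) + 64*(1/130) = 26342 + 32/65 = 1712262/65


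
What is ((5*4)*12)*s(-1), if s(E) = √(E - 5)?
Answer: 240*I*√6 ≈ 587.88*I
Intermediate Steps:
s(E) = √(-5 + E)
((5*4)*12)*s(-1) = ((5*4)*12)*√(-5 - 1) = (20*12)*√(-6) = 240*(I*√6) = 240*I*√6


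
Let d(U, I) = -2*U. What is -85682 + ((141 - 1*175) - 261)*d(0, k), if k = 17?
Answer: -85682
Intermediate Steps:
-85682 + ((141 - 1*175) - 261)*d(0, k) = -85682 + ((141 - 1*175) - 261)*(-2*0) = -85682 + ((141 - 175) - 261)*0 = -85682 + (-34 - 261)*0 = -85682 - 295*0 = -85682 + 0 = -85682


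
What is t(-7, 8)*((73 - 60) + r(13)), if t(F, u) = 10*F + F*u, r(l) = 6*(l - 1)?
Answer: -10710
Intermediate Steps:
r(l) = -6 + 6*l (r(l) = 6*(-1 + l) = -6 + 6*l)
t(-7, 8)*((73 - 60) + r(13)) = (-7*(10 + 8))*((73 - 60) + (-6 + 6*13)) = (-7*18)*(13 + (-6 + 78)) = -126*(13 + 72) = -126*85 = -10710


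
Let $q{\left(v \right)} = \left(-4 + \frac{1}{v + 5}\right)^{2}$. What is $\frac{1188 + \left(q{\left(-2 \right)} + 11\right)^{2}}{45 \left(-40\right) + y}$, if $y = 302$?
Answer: $- \frac{72314}{60669} \approx -1.1919$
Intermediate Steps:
$q{\left(v \right)} = \left(-4 + \frac{1}{5 + v}\right)^{2}$
$\frac{1188 + \left(q{\left(-2 \right)} + 11\right)^{2}}{45 \left(-40\right) + y} = \frac{1188 + \left(\frac{\left(19 + 4 \left(-2\right)\right)^{2}}{\left(5 - 2\right)^{2}} + 11\right)^{2}}{45 \left(-40\right) + 302} = \frac{1188 + \left(\frac{\left(19 - 8\right)^{2}}{9} + 11\right)^{2}}{-1800 + 302} = \frac{1188 + \left(\frac{11^{2}}{9} + 11\right)^{2}}{-1498} = \left(1188 + \left(\frac{1}{9} \cdot 121 + 11\right)^{2}\right) \left(- \frac{1}{1498}\right) = \left(1188 + \left(\frac{121}{9} + 11\right)^{2}\right) \left(- \frac{1}{1498}\right) = \left(1188 + \left(\frac{220}{9}\right)^{2}\right) \left(- \frac{1}{1498}\right) = \left(1188 + \frac{48400}{81}\right) \left(- \frac{1}{1498}\right) = \frac{144628}{81} \left(- \frac{1}{1498}\right) = - \frac{72314}{60669}$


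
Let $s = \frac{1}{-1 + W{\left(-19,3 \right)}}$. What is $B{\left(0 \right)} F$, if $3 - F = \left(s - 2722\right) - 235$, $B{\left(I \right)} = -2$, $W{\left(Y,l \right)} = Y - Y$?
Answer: $-5922$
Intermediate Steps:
$W{\left(Y,l \right)} = 0$
$s = -1$ ($s = \frac{1}{-1 + 0} = \frac{1}{-1} = -1$)
$F = 2961$ ($F = 3 - \left(\left(-1 - 2722\right) - 235\right) = 3 - \left(-2723 - 235\right) = 3 - -2958 = 3 + 2958 = 2961$)
$B{\left(0 \right)} F = \left(-2\right) 2961 = -5922$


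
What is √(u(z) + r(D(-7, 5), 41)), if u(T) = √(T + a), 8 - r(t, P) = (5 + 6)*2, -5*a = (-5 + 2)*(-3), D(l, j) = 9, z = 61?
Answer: √(-350 + 10*√370)/5 ≈ 2.5111*I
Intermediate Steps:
a = -9/5 (a = -(-5 + 2)*(-3)/5 = -(-3)*(-3)/5 = -⅕*9 = -9/5 ≈ -1.8000)
r(t, P) = -14 (r(t, P) = 8 - (5 + 6)*2 = 8 - 11*2 = 8 - 1*22 = 8 - 22 = -14)
u(T) = √(-9/5 + T) (u(T) = √(T - 9/5) = √(-9/5 + T))
√(u(z) + r(D(-7, 5), 41)) = √(√(-45 + 25*61)/5 - 14) = √(√(-45 + 1525)/5 - 14) = √(√1480/5 - 14) = √((2*√370)/5 - 14) = √(2*√370/5 - 14) = √(-14 + 2*√370/5)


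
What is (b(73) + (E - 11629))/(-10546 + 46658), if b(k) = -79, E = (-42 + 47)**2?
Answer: -11683/36112 ≈ -0.32352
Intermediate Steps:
E = 25 (E = 5**2 = 25)
(b(73) + (E - 11629))/(-10546 + 46658) = (-79 + (25 - 11629))/(-10546 + 46658) = (-79 - 11604)/36112 = -11683*1/36112 = -11683/36112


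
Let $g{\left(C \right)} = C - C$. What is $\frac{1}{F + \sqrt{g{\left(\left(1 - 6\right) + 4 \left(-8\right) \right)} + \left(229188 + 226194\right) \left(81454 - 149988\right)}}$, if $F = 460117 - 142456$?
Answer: $\frac{105887}{44039220303} - \frac{2 i \sqrt{96324537}}{14679740101} \approx 2.4044 \cdot 10^{-6} - 1.3372 \cdot 10^{-6} i$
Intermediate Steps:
$g{\left(C \right)} = 0$
$F = 317661$
$\frac{1}{F + \sqrt{g{\left(\left(1 - 6\right) + 4 \left(-8\right) \right)} + \left(229188 + 226194\right) \left(81454 - 149988\right)}} = \frac{1}{317661 + \sqrt{0 + \left(229188 + 226194\right) \left(81454 - 149988\right)}} = \frac{1}{317661 + \sqrt{0 + 455382 \left(-68534\right)}} = \frac{1}{317661 + \sqrt{0 - 31209149988}} = \frac{1}{317661 + \sqrt{-31209149988}} = \frac{1}{317661 + 18 i \sqrt{96324537}}$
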